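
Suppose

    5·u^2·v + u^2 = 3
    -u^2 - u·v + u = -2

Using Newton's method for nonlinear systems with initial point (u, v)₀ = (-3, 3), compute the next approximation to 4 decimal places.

At (-3, 3): F = (141.0000, -1.0000).
Jacobian J = [[10·u·v + 2·u, 5·u^2], [-2·u - v + 1, -u]].
At the point, J = [[-96.0000, 45.0000], [4.0000, 3.0000]] (det J = -468.0000).
Solving J·Δ = −F gives Δ = (1.0000, -1.0000).
Then the next iterate is (u, v)₁ = (-2.0000, 2.0000).

(-2.0000, 2.0000)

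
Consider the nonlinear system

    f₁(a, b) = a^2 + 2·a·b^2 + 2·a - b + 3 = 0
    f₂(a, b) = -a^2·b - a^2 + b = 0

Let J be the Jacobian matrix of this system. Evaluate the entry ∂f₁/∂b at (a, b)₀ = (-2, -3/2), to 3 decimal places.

∂f₁/∂b = 4·a·b - 1.
At (-2, -3/2) this is 11.000.

11.000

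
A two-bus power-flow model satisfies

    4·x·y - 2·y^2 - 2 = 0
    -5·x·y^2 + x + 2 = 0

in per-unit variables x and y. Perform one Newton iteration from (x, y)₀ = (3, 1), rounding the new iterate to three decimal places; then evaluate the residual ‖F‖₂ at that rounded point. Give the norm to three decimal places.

1.820

At (3, 1): F = (8.000, -10.000).
Jacobian J = [[4·y, 4·x - 4·y], [-5·y^2 + 1, -10·x·y]].
At the point, J = [[4.000, 8.000], [-4.000, -30.000]] (det J = -88.000).
Solving J·Δ = −F gives Δ = (-1.818, -0.091).
Then the next iterate is (x, y)₁ = (1.182, 0.909).
Re-evaluating at (1.182, 0.909): F = (0.64519, -1.70132), so ‖F‖₂ = 1.820.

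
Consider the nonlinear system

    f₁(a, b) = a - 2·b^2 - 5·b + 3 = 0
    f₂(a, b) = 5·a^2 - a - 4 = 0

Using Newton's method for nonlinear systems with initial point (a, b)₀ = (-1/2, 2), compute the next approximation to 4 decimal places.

At (-1/2, 2): F = (-15.5000, -2.2500).
Jacobian J = [[1, -4·b - 5], [10·a - 1, 0]].
At the point, J = [[1.0000, -13.0000], [-6.0000, 0.0000]] (det J = -78.0000).
Solving J·Δ = −F gives Δ = (-0.3750, -1.2212).
Then the next iterate is (a, b)₁ = (-0.8750, 0.7788).

(-0.8750, 0.7788)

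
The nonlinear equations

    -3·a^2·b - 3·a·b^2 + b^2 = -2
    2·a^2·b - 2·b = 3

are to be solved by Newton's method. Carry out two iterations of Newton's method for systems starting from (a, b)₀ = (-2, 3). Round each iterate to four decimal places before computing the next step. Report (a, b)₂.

(-1.5318, 1.2973)

At (-2, 3): F = (29.0000, 15.0000).
Jacobian J = [[-6·a·b - 3·b^2, -3·a^2 - 6·a·b + 2·b], [4·a·b, 2·a^2 - 2]].
At the point, J = [[9.0000, 30.0000], [-24.0000, 6.0000]] (det J = 774.0000).
Solving J·Δ = −F gives Δ = (0.3566, -1.0736).
Then the next iterate is (a, b)₁ = (-1.6434, 1.9264).
Round to (-1.6434, 1.9264) and repeat: F = (8.398820, 3.552702), J = [[7.862024, 14.745584], [-12.663383, 3.401527]].
Δ = (0.1116, -0.6291), so (a, b)₂ = (-1.5318, 1.2973).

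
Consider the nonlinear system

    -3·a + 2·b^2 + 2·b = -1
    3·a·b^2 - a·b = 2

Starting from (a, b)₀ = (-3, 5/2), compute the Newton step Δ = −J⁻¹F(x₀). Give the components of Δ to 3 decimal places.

At (-3, 5/2): F = (27.500, -50.750).
Jacobian J = [[-3, 4·b + 2], [3·b^2 - b, 6·a·b - a]].
At the point, J = [[-3.000, 12.000], [16.250, -42.000]] (det J = -69.000).
Solving J·Δ = −F gives Δ = (-7.913, -4.270).

(-7.913, -4.270)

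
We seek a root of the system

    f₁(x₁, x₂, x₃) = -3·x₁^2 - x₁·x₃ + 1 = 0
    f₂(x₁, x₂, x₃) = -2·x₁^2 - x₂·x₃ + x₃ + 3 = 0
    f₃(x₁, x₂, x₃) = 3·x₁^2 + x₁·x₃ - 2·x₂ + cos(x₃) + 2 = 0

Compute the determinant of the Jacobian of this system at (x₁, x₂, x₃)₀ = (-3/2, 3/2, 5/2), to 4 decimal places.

-14.7748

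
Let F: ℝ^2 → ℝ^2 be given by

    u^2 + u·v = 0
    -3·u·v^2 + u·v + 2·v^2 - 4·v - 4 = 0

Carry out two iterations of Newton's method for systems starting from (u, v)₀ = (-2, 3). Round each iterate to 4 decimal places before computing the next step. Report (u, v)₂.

At (-2, 3): F = (-2.0000, 50.0000).
Jacobian J = [[2·u + v, u], [-3·v^2 + v, -6·u·v + u + 4·v - 4]].
At the point, J = [[-1.0000, -2.0000], [-24.0000, 42.0000]] (det J = -90.0000).
Solving J·Δ = −F gives Δ = (0.1778, -1.0889).
Then the next iterate is (u, v)₁ = (-1.8222, 1.9111).
Round to (-1.8222, 1.9111) and repeat: F = (-0.161994, 12.143481), J = [[-1.7333, -1.8222], [-9.045810, 22.716639]].
Δ = (0.3303, -0.4031), so (u, v)₂ = (-1.4919, 1.5080).

(-1.4919, 1.5080)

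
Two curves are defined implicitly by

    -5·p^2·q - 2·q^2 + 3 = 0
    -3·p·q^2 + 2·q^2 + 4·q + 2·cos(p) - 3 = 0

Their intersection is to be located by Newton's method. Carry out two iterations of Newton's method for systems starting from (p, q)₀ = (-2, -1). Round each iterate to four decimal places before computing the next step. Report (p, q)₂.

(-0.3896, -1.3497)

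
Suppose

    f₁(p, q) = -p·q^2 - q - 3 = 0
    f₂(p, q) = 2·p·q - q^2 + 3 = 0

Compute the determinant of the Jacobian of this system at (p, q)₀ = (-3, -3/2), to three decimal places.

J = [[-q^2, -2·p·q - 1], [2·q, 2·p - 2·q]].
At the point, J = [[-2.250, -10.000], [-3.000, -3.000]].
det J = -23.250.

-23.250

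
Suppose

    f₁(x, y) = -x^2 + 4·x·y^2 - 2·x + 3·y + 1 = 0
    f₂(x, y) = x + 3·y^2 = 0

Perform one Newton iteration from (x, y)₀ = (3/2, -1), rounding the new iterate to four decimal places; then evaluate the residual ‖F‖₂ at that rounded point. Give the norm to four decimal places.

5.0141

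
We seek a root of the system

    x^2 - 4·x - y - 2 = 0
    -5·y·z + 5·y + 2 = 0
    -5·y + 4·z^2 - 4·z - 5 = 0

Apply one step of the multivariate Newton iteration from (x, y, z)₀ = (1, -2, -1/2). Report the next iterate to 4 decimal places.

(-1.7000, 0.4000, -1.0000)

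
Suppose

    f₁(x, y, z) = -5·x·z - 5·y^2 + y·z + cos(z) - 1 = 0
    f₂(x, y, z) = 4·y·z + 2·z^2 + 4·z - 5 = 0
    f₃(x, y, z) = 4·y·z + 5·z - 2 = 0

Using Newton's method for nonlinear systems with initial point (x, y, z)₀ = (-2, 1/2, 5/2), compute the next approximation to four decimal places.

At (-2, 1/2, 5/2): F = (23.198856, 22.5000, 15.5000).
Jacobian J = [[-5·z, -10·y + z, -5·x + y - sin(z)], [0, 4·z, 4·y + 4·z + 4], [0, 4·z, 4·y + 5]].
At the point, J = [[-12.5000, -2.5000, 9.901528], [0.0000, 10.0000, 16.0000], [0.0000, 10.0000, 7.0000]] (det J = 1125.0000).
Solving J·Δ = −F gives Δ = (1.4409, -1.0056, -0.7778).
Then the next iterate is (x, y, z)₁ = (-0.5591, -0.5056, 1.7222).

(-0.5591, -0.5056, 1.7222)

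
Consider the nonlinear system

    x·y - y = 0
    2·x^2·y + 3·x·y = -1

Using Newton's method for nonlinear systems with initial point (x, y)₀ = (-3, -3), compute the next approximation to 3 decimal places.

(-3.049, 0.037)

At (-3, -3): F = (12.000, -26.000).
Jacobian J = [[y, x - 1], [4·x·y + 3·y, 2·x^2 + 3·x]].
At the point, J = [[-3.000, -4.000], [27.000, 9.000]] (det J = 81.000).
Solving J·Δ = −F gives Δ = (-0.049, 3.037).
Then the next iterate is (x, y)₁ = (-3.049, 0.037).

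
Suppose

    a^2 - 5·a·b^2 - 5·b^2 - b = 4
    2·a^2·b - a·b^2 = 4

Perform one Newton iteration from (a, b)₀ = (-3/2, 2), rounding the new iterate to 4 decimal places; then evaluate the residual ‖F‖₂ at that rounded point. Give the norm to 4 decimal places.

0.7768

At (-3/2, 2): F = (6.2500, 11.0000).
Jacobian J = [[2·a - 5·b^2, -10·a·b - 10·b - 1], [4·a·b - b^2, 2·a^2 - 2·a·b]].
At the point, J = [[-23.0000, 9.0000], [-16.0000, 10.5000]] (det J = -97.5000).
Solving J·Δ = −F gives Δ = (-0.3423, -1.5692).
Then the next iterate is (a, b)₁ = (-1.8423, 0.4308).
Re-evaluating at (-1.8423, 0.4308): F = (-0.255124, -0.733760), so ‖F‖₂ = 0.7768.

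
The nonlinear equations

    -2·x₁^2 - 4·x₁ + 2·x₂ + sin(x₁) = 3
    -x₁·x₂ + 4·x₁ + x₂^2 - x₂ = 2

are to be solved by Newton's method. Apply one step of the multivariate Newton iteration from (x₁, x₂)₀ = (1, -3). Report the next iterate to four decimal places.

At (1, -3): F = (-14.158529, 17.0000).
Jacobian J = [[-4·x₁ + cos(x₁) - 4, 2], [-x₂ + 4, -x₁ + 2·x₂ - 1]].
At the point, J = [[-7.459698, 2.0000], [7.0000, -8.0000]] (det J = 45.677582).
Solving J·Δ = −F gives Δ = (-1.7354, 0.6065).
Then the next iterate is (x₁, x₂)₁ = (-0.7354, -2.3935).

(-0.7354, -2.3935)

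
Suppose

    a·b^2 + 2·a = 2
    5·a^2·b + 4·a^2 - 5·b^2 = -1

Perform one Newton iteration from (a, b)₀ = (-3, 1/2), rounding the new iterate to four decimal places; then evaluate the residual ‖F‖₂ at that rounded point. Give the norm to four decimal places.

At (-3, 1/2): F = (-8.7500, 58.2500).
Jacobian J = [[b^2 + 2, 2·a·b], [10·a·b + 8·a, 5·a^2 - 10·b]].
At the point, J = [[2.2500, -3.0000], [-39.0000, 40.0000]] (det J = -27.0000).
Solving J·Δ = −F gives Δ = (-6.4907, -7.7847).
Then the next iterate is (a, b)₁ = (-9.4907, -7.2847).
Re-evaluating at (-9.4907, -7.2847): F = (-524.622992, -3184.828717), so ‖F‖₂ = 3227.7489.

3227.7489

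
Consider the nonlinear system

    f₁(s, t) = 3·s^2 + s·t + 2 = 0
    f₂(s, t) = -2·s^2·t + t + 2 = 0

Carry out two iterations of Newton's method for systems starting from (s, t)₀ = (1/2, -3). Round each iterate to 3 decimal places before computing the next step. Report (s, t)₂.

At (1/2, -3): F = (1.250, 0.500).
Jacobian J = [[6·s + t, s], [-4·s·t, -2·s^2 + 1]].
At the point, J = [[0.000, 0.500], [6.000, 0.500]] (det J = -3.000).
Solving J·Δ = −F gives Δ = (0.125, -2.500).
Then the next iterate is (s, t)₁ = (0.625, -5.500).
Round to (0.625, -5.500) and repeat: F = (-0.26562, 0.79688), J = [[-1.750, 0.625], [13.750, 0.21875]].
Δ = (-0.062, 0.252), so (s, t)₂ = (0.563, -5.248).

(0.563, -5.248)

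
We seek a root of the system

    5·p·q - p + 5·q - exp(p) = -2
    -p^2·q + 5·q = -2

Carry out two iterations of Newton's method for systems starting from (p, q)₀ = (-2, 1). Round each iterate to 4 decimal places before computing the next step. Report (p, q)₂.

(-3.2570, 0.5234)

At (-2, 1): F = (-1.135335, 3.0000).
Jacobian J = [[5·q - exp(p) - 1, 5·p + 5], [-2·p·q, -p^2 + 5]].
At the point, J = [[3.864665, -5.0000], [4.0000, 1.0000]] (det J = 23.864665).
Solving J·Δ = −F gives Δ = (-0.5810, -0.6761).
Then the next iterate is (p, q)₁ = (-2.5810, 0.3239).
Round to (-2.5810, 0.3239) and repeat: F = (1.944872, 1.461820), J = [[0.543802, -7.9050], [1.671972, -1.661561]].
Δ = (-0.6760, 0.1995), so (p, q)₂ = (-3.2570, 0.5234).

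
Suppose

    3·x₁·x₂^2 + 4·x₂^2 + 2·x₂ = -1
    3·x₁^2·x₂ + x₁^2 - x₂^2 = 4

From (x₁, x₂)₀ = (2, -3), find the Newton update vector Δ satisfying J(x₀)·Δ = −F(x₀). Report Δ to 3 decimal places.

(-0.788, 1.099)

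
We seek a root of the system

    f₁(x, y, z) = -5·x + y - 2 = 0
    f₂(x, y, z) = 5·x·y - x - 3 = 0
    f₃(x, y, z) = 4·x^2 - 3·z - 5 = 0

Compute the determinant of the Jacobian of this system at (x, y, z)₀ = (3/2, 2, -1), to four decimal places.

J = [[-5, 1, 0], [5·y - 1, 5·x, 0], [8·x, 0, -3]].
At the point, J = [[-5.0000, 1.0000, 0.0000], [9.0000, 7.5000, 0.0000], [12.0000, 0.0000, -3.0000]].
det J = 139.5000.

139.5000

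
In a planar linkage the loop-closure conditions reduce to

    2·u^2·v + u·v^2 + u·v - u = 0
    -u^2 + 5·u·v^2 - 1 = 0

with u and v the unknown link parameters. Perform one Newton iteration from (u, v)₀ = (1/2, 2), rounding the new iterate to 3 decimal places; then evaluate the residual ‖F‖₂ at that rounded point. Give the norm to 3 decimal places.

2.272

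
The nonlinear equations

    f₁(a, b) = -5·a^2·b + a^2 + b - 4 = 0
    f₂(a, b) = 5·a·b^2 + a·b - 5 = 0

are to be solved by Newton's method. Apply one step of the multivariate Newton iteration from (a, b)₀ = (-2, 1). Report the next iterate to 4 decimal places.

(-1.6008, 0.3361)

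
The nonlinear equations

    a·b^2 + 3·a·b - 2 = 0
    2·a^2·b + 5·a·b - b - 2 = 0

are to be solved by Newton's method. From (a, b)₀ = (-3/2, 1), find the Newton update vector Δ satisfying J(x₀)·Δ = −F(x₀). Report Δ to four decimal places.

(-0.5532, -1.3617)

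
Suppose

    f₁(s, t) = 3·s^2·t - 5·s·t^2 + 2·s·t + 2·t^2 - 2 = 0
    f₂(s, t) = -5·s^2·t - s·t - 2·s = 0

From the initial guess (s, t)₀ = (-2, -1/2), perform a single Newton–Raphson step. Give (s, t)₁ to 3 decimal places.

(-1.066, -0.374)

At (-2, -1/2): F = (-3.000, 13.000).
Jacobian J = [[6·s·t - 5·t^2 + 2·t, 3·s^2 - 10·s·t + 2·s + 4·t], [-10·s·t - t - 2, -5·s^2 - s]].
At the point, J = [[3.750, -4.000], [-11.500, -18.000]] (det J = -113.500).
Solving J·Δ = −F gives Δ = (0.934, 0.126).
Then the next iterate is (s, t)₁ = (-1.066, -0.374).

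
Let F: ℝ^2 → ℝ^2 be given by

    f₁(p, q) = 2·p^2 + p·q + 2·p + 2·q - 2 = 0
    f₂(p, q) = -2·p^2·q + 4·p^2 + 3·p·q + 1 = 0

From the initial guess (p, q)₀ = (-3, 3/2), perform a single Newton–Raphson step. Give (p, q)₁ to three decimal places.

(-1.978, 1.314)

At (-3, 3/2): F = (8.500, -3.500).
Jacobian J = [[4·p + q + 2, p + 2], [-4·p·q + 8·p + 3·q, -2·p^2 + 3·p]].
At the point, J = [[-8.500, -1.000], [-1.500, -27.000]] (det J = 228.000).
Solving J·Δ = −F gives Δ = (1.022, -0.186).
Then the next iterate is (p, q)₁ = (-1.978, 1.314).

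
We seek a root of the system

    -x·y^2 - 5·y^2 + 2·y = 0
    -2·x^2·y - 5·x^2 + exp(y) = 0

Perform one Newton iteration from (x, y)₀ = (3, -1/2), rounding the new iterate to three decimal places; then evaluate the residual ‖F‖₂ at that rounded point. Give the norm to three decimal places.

7.350

At (3, -1/2): F = (-3.000, -35.39347).
Jacobian J = [[-y^2, -2·x·y - 10·y + 2], [-4·x·y - 10·x, -2·x^2 + exp(y)]].
At the point, J = [[-0.250, 10.000], [-24.000, -17.39347]] (det J = 244.34837).
Solving J·Δ = −F gives Δ = (-1.662, 0.258).
Then the next iterate is (x, y)₁ = (1.338, -0.242).
Re-evaluating at (1.338, -0.242): F = (-0.85518, -7.29969), so ‖F‖₂ = 7.350.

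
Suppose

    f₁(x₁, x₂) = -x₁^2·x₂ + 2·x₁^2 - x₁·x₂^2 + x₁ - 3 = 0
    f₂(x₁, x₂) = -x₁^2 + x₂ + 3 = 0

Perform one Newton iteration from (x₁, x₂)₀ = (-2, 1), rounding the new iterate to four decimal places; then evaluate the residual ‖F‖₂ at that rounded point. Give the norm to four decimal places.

At (-2, 1): F = (1.0000, 0.0000).
Jacobian J = [[-2·x₁·x₂ + 4·x₁ - x₂^2 + 1, -x₁^2 - 2·x₁·x₂], [-2·x₁, 1]].
At the point, J = [[-4.0000, 0.0000], [4.0000, 1.0000]] (det J = -4.0000).
Solving J·Δ = −F gives Δ = (0.2500, -1.0000).
Then the next iterate is (x₁, x₂)₁ = (-1.7500, 0.0000).
Re-evaluating at (-1.7500, 0.0000): F = (1.3750, -0.0625), so ‖F‖₂ = 1.3764.

1.3764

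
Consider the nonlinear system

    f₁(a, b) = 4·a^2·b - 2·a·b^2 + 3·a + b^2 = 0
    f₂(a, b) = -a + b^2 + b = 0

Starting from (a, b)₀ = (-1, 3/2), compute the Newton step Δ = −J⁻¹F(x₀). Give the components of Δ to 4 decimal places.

At (-1, 3/2): F = (9.7500, 4.7500).
Jacobian J = [[8·a·b - 2·b^2 + 3, 4·a^2 - 4·a·b + 2·b], [-1, 2·b + 1]].
At the point, J = [[-13.5000, 13.0000], [-1.0000, 4.0000]] (det J = -41.0000).
Solving J·Δ = −F gives Δ = (-0.5549, -1.3262).

(-0.5549, -1.3262)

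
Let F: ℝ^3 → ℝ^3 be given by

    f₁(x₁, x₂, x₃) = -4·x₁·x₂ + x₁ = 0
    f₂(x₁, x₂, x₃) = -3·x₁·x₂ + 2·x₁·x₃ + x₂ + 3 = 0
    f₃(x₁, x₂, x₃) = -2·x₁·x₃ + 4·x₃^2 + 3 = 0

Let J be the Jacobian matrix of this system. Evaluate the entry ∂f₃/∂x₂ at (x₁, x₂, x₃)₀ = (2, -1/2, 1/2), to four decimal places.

0.0000

∂f₃/∂x₂ = 0.
At (2, -1/2, 1/2) this is 0.0000.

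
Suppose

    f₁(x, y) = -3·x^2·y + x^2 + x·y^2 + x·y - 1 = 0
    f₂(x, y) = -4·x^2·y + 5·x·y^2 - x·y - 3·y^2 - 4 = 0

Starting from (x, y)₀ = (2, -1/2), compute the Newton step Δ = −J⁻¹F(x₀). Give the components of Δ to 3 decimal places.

At (2, -1/2): F = (8.500, 6.750).
Jacobian J = [[-6·x·y + 2·x + y^2 + y, -3·x^2 + 2·x·y + x], [-8·x·y + 5·y^2 - y, -4·x^2 + 10·x·y - x - 6·y]].
At the point, J = [[9.750, -12.000], [9.750, -25.000]] (det J = -126.750).
Solving J·Δ = −F gives Δ = (-1.037, -0.135).

(-1.037, -0.135)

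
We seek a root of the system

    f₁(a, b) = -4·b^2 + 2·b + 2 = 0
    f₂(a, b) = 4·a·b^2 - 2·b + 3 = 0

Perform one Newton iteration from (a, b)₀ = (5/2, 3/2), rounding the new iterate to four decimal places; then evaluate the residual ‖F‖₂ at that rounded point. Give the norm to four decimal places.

6.8528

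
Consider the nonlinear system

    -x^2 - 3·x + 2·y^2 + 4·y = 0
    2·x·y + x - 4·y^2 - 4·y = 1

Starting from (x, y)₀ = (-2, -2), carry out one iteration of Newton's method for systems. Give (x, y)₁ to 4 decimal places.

At (-2, -2): F = (2.0000, -3.0000).
Jacobian J = [[-2·x - 3, 4·y + 4], [2·y + 1, 2·x - 8·y - 4]].
At the point, J = [[1.0000, -4.0000], [-3.0000, 8.0000]] (det J = -4.0000).
Solving J·Δ = −F gives Δ = (1.0000, 0.7500).
Then the next iterate is (x, y)₁ = (-1.0000, -1.2500).

(-1.0000, -1.2500)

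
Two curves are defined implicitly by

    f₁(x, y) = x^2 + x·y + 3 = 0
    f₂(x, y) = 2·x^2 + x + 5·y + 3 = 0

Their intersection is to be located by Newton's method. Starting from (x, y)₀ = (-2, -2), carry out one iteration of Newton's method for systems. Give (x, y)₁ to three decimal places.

(-0.795, -0.114)

At (-2, -2): F = (11.000, -1.000).
Jacobian J = [[2·x + y, x], [4·x + 1, 5]].
At the point, J = [[-6.000, -2.000], [-7.000, 5.000]] (det J = -44.000).
Solving J·Δ = −F gives Δ = (1.205, 1.886).
Then the next iterate is (x, y)₁ = (-0.795, -0.114).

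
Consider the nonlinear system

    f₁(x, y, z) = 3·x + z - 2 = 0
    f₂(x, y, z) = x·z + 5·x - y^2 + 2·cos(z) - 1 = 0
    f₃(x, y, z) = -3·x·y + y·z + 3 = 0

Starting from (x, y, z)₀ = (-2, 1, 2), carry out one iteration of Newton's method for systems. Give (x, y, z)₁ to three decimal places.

(0.093, 0.445, 1.720)

At (-2, 1, 2): F = (-6.000, -16.83229, 11.000).
Jacobian J = [[3, 0, 1], [z + 5, -2·y, x - 2·sin(z)], [-3·y, -3·x + z, y]].
At the point, J = [[3.000, 0.000, 1.000], [7.000, -2.000, -3.81859], [-3.000, 8.000, 1.000]] (det J = 135.64628).
Solving J·Δ = −F gives Δ = (2.093, -0.555, -0.280).
Then the next iterate is (x, y, z)₁ = (0.093, 0.445, 1.720).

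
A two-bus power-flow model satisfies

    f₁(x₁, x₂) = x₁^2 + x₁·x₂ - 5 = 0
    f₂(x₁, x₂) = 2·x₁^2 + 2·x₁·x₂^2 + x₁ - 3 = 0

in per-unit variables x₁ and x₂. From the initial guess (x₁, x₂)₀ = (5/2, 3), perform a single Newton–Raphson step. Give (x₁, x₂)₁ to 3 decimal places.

(1.784, 1.793)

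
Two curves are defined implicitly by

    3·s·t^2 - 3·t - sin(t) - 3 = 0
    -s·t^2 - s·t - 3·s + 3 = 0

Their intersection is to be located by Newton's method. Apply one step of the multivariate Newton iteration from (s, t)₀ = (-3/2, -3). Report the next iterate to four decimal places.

(5.4007, -9.0808)

At (-3/2, -3): F = (-34.358880, 16.5000).
Jacobian J = [[3·t^2, 6·s·t - cos(t) - 3], [-t^2 - t - 3, -2·s·t - s]].
At the point, J = [[27.0000, 24.989992], [-9.0000, -7.5000]] (det J = 22.409932).
Solving J·Δ = −F gives Δ = (6.9007, -6.0808).
Then the next iterate is (s, t)₁ = (5.4007, -9.0808).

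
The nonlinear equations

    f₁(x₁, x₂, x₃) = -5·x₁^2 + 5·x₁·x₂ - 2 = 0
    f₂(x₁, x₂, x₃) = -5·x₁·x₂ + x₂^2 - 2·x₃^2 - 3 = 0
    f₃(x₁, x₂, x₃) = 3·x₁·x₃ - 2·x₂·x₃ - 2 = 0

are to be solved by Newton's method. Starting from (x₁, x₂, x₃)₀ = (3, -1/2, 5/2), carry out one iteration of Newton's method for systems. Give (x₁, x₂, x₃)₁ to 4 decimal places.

(1.2803, -0.5927, 1.4434)

At (3, -1/2, 5/2): F = (-54.5000, -7.7500, 23.0000).
Jacobian J = [[-10·x₁ + 5·x₂, 5·x₁, 0], [-5·x₂, -5·x₁ + 2·x₂, -4·x₃], [3·x₃, -2·x₃, 3·x₁ - 2·x₂]].
At the point, J = [[-32.5000, 15.0000, 0.0000], [2.5000, -16.0000, -10.0000], [7.5000, -5.0000, 10.0000]] (det J = 5325.0000).
Solving J·Δ = −F gives Δ = (-1.7197, -0.0927, -1.0566).
Then the next iterate is (x₁, x₂, x₃)₁ = (1.2803, -0.5927, 1.4434).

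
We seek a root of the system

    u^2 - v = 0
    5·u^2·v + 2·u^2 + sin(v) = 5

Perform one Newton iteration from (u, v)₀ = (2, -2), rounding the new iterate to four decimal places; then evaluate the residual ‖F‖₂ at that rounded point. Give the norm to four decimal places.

6.9126

At (2, -2): F = (6.0000, -37.909297).
Jacobian J = [[2·u, -1], [10·u·v + 4·u, 5·u^2 + cos(v)]].
At the point, J = [[4.0000, -1.0000], [-32.0000, 19.583853]] (det J = 46.335413).
Solving J·Δ = −F gives Δ = (-1.7178, -0.8711).
Then the next iterate is (u, v)₁ = (0.2822, -2.8711).
Re-evaluating at (0.2822, -2.8711): F = (2.950737, -6.251159), so ‖F‖₂ = 6.9126.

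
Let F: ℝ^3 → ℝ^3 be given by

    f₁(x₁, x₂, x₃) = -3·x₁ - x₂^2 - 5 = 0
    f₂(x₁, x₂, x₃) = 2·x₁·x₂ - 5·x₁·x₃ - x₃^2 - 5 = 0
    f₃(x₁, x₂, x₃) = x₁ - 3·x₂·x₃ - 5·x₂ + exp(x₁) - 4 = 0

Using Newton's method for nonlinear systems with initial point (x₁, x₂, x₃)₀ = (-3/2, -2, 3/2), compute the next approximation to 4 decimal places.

(-1.0336, -0.5252, 1.4528)

At (-3/2, -2, 3/2): F = (-4.5000, 10.0000, 13.723130).
Jacobian J = [[-3, -2·x₂, 0], [2·x₂ - 5·x₃, 2·x₁, -5·x₁ - 2·x₃], [exp(x₁) + 1, -3·x₃ - 5, -3·x₂]].
At the point, J = [[-3.0000, 4.0000, 0.0000], [-11.5000, -3.0000, 4.5000], [1.223130, -9.5000, 6.0000]] (det J = 223.766343).
Solving J·Δ = −F gives Δ = (0.4664, 1.4748, -0.0472).
Then the next iterate is (x₁, x₂, x₃)₁ = (-1.0336, -0.5252, 1.4528).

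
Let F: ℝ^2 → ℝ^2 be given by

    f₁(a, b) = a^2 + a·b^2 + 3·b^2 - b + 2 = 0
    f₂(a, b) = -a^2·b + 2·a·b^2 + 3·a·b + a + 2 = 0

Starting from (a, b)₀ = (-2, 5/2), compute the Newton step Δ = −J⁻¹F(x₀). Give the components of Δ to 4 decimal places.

At (-2, 5/2): F = (9.7500, -50.0000).
Jacobian J = [[2·a + b^2, 2·a·b + 6·b - 1], [-2·a·b + 2·b^2 + 3·b + 1, -a^2 + 4·a·b + 3·a]].
At the point, J = [[2.2500, 4.0000], [31.0000, -30.0000]] (det J = -191.5000).
Solving J·Δ = −F gives Δ = (-0.4830, -2.1658).

(-0.4830, -2.1658)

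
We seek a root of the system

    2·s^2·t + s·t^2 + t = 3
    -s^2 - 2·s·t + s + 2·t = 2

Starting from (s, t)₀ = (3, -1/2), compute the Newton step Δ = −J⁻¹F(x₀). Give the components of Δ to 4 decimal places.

At (3, -1/2): F = (-11.7500, -6.0000).
Jacobian J = [[4·s·t + t^2, 2·s^2 + 2·s·t + 1], [-2·s - 2·t + 1, -2·s + 2]].
At the point, J = [[-5.7500, 16.0000], [-4.0000, -4.0000]] (det J = 87.0000).
Solving J·Δ = −F gives Δ = (-1.6437, 0.1437).

(-1.6437, 0.1437)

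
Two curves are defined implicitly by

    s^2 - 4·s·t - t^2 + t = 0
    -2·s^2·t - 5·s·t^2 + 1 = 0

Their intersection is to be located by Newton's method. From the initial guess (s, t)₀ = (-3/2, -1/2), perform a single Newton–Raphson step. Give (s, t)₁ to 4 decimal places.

(-1.0000, -0.2500)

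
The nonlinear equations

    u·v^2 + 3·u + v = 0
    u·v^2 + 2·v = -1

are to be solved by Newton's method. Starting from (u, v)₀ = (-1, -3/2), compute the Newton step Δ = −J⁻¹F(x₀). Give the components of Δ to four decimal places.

At (-1, -3/2): F = (-6.7500, -4.2500).
Jacobian J = [[v^2 + 3, 2·u·v + 1], [v^2, 2·u·v + 2]].
At the point, J = [[5.2500, 4.0000], [2.2500, 5.0000]] (det J = 17.2500).
Solving J·Δ = −F gives Δ = (0.9710, 0.4130).

(0.9710, 0.4130)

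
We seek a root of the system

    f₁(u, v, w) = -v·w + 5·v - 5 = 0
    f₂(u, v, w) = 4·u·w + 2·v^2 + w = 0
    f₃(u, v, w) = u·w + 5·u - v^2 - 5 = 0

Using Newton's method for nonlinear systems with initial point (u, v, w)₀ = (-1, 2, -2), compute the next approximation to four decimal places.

(-0.3333, 0.0667, -4.2667)

At (-1, 2, -2): F = (9.0000, 14.0000, -12.0000).
Jacobian J = [[0, -w + 5, -v], [4·w, 4·v, 4·u + 1], [w + 5, -2·v, u]].
At the point, J = [[0.0000, 7.0000, -2.0000], [-8.0000, 8.0000, -3.0000], [3.0000, -4.0000, -1.0000]] (det J = -135.0000).
Solving J·Δ = −F gives Δ = (0.6667, -1.9333, -2.2667).
Then the next iterate is (u, v, w)₁ = (-0.3333, 0.0667, -4.2667).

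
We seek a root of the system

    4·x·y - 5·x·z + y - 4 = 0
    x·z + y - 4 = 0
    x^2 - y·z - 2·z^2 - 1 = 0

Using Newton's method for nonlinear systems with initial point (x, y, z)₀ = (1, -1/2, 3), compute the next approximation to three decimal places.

At (1, -1/2, 3): F = (-21.500, -1.500, -16.500).
Jacobian J = [[4·y - 5·z, 4·x + 1, -5·x], [z, 1, x], [2·x, -z, -y - 4·z]].
At the point, J = [[-17.000, 5.000, -5.000], [3.000, 1.000, 1.000], [2.000, -3.000, -11.500]] (det J = 382.000).
Solving J·Δ = −F gives Δ = (0.238, 2.948, -2.162).
Then the next iterate is (x, y, z)₁ = (1.238, 2.448, 0.838).

(1.238, 2.448, 0.838)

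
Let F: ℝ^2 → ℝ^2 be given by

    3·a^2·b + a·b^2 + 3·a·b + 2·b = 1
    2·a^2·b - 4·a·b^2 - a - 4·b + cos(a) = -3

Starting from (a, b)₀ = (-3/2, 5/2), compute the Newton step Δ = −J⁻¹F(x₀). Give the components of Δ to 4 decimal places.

At (-3/2, 5/2): F = (0.2500, 43.320737).
Jacobian J = [[6·a·b + b^2 + 3·b, 3·a^2 + 2·a·b + 3·a + 2], [4·a·b - 4·b^2 - sin(a) - 1, 2·a^2 - 8·a·b - 4]].
At the point, J = [[-8.7500, -3.2500], [-40.002505, 30.5000]] (det J = -396.883141).
Solving J·Δ = −F gives Δ = (0.3740, -0.9299).

(0.3740, -0.9299)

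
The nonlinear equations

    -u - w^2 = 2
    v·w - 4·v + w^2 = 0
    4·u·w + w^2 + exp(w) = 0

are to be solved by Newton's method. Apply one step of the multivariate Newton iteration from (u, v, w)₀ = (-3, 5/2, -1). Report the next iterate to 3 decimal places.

At (-3, 5/2, -1): F = (0.000, -11.500, 13.36788).
Jacobian J = [[-1, 0, -2·w], [0, w - 4, v + 2·w], [4·w, 0, 4·u + 2·w + exp(w)]].
At the point, J = [[-1.000, 0.000, 2.000], [0.000, -5.000, 0.500], [-4.000, 0.000, -13.63212]] (det J = -108.16060).
Solving J·Δ = −F gives Δ = (1.236, -2.238, 0.618).
Then the next iterate is (u, v, w)₁ = (-1.764, 0.262, -0.382).

(-1.764, 0.262, -0.382)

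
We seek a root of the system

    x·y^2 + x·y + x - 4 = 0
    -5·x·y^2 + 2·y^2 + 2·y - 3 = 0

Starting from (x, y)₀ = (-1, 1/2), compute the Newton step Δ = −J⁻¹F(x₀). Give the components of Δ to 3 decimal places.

At (-1, 1/2): F = (-5.750, -0.250).
Jacobian J = [[y^2 + y + 1, 2·x·y + x], [-5·y^2, -10·x·y + 4·y + 2]].
At the point, J = [[1.750, -2.000], [-1.250, 9.000]] (det J = 13.250).
Solving J·Δ = −F gives Δ = (3.943, 0.575).

(3.943, 0.575)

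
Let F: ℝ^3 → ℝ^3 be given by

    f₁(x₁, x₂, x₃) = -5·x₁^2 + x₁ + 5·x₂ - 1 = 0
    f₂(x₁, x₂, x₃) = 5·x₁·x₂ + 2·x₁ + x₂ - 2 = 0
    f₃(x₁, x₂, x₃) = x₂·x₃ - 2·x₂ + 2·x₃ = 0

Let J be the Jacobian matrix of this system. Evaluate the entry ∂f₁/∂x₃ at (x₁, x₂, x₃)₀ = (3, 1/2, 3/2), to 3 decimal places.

∂f₁/∂x₃ = 0.
At (3, 1/2, 3/2) this is 0.000.

0.000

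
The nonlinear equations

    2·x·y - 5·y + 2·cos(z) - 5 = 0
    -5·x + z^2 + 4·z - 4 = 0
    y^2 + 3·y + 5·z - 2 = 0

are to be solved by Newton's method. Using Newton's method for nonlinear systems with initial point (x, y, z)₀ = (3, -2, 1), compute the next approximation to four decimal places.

(5.2823, 20.1762, 5.2352)

At (3, -2, 1): F = (-5.919395, -14.0000, 1.0000).
Jacobian J = [[2·y, 2·x - 5, -2·sin(z)], [-5, 0, 2·z + 4], [0, 2·y + 3, 5]].
At the point, J = [[-4.0000, 1.0000, -1.682942], [-5.0000, 0.0000, 6.0000], [0.0000, -1.0000, 5.0000]] (det J = -7.414710).
Solving J·Δ = −F gives Δ = (2.2823, 22.1762, 4.2352).
Then the next iterate is (x, y, z)₁ = (5.2823, 20.1762, 5.2352).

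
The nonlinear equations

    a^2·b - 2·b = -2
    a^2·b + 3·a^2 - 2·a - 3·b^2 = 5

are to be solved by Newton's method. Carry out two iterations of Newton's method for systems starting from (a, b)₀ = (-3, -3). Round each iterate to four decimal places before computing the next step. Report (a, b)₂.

At (-3, -3): F = (-19.0000, -26.0000).
Jacobian J = [[2·a·b, a^2 - 2], [2·a·b + 6·a - 2, a^2 - 6·b]].
At the point, J = [[18.0000, 7.0000], [-2.0000, 27.0000]] (det J = 500.0000).
Solving J·Δ = −F gives Δ = (0.6620, 1.0120).
Then the next iterate is (a, b)₁ = (-2.3380, -1.9880).
Round to (-2.3380, -1.9880) and repeat: F = (-4.890893, -6.648593), J = [[9.295888, 3.466244], [-6.732112, 17.394244]].
Δ = (0.3352, 0.5120), so (a, b)₂ = (-2.0028, -1.4760).

(-2.0028, -1.4760)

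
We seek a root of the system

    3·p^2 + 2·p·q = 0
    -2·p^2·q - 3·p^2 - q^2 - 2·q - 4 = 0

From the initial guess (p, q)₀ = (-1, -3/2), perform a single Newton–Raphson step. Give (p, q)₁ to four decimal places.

(0.3889, -4.7500)

At (-1, -3/2): F = (6.0000, -3.2500).
Jacobian J = [[6·p + 2·q, 2·p], [-4·p·q - 6·p, -2·p^2 - 2·q - 2]].
At the point, J = [[-9.0000, -2.0000], [0.0000, -1.0000]] (det J = 9.0000).
Solving J·Δ = −F gives Δ = (1.3889, -3.2500).
Then the next iterate is (p, q)₁ = (0.3889, -4.7500).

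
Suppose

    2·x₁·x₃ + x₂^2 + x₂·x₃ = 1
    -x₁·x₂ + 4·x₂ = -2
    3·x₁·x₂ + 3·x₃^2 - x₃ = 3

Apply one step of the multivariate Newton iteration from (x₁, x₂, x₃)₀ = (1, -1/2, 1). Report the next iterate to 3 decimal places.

(0.365, -0.561, 1.346)

At (1, -1/2, 1): F = (0.750, 0.500, -2.500).
Jacobian J = [[2·x₃, 2·x₂ + x₃, 2·x₁ + x₂], [-x₂, -x₁ + 4, 0], [3·x₂, 3·x₁, 6·x₃ - 1]].
At the point, J = [[2.000, 0.000, 1.500], [0.500, 3.000, 0.000], [-1.500, 3.000, 5.000]] (det J = 39.000).
Solving J·Δ = −F gives Δ = (-0.635, -0.061, 0.346).
Then the next iterate is (x₁, x₂, x₃)₁ = (0.365, -0.561, 1.346).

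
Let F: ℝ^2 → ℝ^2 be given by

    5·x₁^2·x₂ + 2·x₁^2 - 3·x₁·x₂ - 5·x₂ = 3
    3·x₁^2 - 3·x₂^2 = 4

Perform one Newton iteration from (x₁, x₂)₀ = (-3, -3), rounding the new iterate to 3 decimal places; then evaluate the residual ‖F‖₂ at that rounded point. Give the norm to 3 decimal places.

38.597

At (-3, -3): F = (-132.000, -4.000).
Jacobian J = [[10·x₁·x₂ + 4·x₁ - 3·x₂, 5·x₁^2 - 3·x₁ - 5], [6·x₁, -6·x₂]].
At the point, J = [[87.000, 49.000], [-18.000, 18.000]] (det J = 2448.000).
Solving J·Δ = −F gives Δ = (0.891, 1.113).
Then the next iterate is (x₁, x₂)₁ = (-2.109, -1.887).
Re-evaluating at (-2.109, -1.887): F = (-38.57404, -1.33866), so ‖F‖₂ = 38.597.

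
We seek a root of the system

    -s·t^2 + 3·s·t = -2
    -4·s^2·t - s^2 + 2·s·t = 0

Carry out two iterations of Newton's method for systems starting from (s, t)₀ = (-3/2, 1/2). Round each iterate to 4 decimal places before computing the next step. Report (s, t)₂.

(-0.7524, -1.7547)

At (-3/2, 1/2): F = (0.1250, -8.2500).
Jacobian J = [[-t^2 + 3·t, -2·s·t + 3·s], [-8·s·t - 2·s + 2·t, -4·s^2 + 2·s]].
At the point, J = [[1.2500, -3.0000], [10.0000, -12.0000]] (det J = 15.0000).
Solving J·Δ = −F gives Δ = (1.7500, 0.7708).
Then the next iterate is (s, t)₁ = (0.2500, 1.2708).
Round to (0.2500, 1.2708) and repeat: F = (2.549367, 0.2552), J = [[2.197467, 0.1146], [-0.5000, 0.2500]].
Δ = (-1.0024, -3.0255), so (s, t)₂ = (-0.7524, -1.7547).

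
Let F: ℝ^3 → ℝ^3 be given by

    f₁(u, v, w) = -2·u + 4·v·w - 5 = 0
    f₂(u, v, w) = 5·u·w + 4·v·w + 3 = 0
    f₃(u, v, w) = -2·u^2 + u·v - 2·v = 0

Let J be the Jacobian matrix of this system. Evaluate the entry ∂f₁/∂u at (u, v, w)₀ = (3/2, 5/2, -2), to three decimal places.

∂f₁/∂u = -2.
At (3/2, 5/2, -2) this is -2.000.

-2.000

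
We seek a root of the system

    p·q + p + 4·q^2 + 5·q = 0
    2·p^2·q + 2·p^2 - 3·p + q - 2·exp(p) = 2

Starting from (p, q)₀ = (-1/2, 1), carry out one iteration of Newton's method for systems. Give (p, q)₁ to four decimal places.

(-0.5796, 0.3727)

At (-1/2, 1): F = (8.0000, 0.286939).
Jacobian J = [[q + 1, p + 8·q + 5], [4·p·q + 4·p - 2·exp(p) - 3, 2·p^2 + 1]].
At the point, J = [[2.0000, 12.5000], [-8.213061, 1.5000]] (det J = 105.663266).
Solving J·Δ = −F gives Δ = (-0.0796, -0.6273).
Then the next iterate is (p, q)₁ = (-0.5796, 0.3727).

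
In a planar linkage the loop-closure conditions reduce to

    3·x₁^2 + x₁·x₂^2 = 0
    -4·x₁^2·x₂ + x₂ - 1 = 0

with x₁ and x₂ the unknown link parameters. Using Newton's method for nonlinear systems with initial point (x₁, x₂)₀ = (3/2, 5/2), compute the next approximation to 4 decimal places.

At (3/2, 5/2): F = (16.1250, -21.0000).
Jacobian J = [[6·x₁ + x₂^2, 2·x₁·x₂], [-8·x₁·x₂, -4·x₁^2 + 1]].
At the point, J = [[15.2500, 7.5000], [-30.0000, -8.0000]] (det J = 103.0000).
Solving J·Δ = −F gives Δ = (-0.2767, -1.5874).
Then the next iterate is (x₁, x₂)₁ = (1.2233, 0.9126).

(1.2233, 0.9126)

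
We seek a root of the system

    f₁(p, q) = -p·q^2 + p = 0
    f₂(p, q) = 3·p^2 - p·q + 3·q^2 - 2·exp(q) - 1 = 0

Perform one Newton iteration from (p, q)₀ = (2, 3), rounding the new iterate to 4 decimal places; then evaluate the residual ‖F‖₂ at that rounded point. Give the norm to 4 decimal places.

6.1907

At (2, 3): F = (-16.0000, -8.171074).
Jacobian J = [[-q^2 + 1, -2·p·q], [6·p - q, -p + 6·q - 2·exp(q)]].
At the point, J = [[-8.0000, -12.0000], [9.0000, -24.171074]] (det J = 301.368591).
Solving J·Δ = −F gives Δ = (-0.9579, -0.6947).
Then the next iterate is (p, q)₁ = (1.0421, 2.3053).
Re-evaluating at (1.0421, 2.3053): F = (-4.496045, -4.255584), so ‖F‖₂ = 6.1907.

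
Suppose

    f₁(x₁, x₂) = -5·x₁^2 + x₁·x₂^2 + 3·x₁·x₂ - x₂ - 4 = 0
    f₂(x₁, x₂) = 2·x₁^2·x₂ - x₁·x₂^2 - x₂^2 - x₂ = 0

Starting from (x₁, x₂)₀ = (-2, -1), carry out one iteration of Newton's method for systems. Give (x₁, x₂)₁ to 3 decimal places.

(-0.982, -1.225)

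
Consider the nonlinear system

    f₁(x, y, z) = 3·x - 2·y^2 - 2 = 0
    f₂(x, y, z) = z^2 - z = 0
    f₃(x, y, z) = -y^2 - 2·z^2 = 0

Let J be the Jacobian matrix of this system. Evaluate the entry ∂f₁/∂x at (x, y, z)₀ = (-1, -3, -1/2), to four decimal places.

3.0000

∂f₁/∂x = 3.
At (-1, -3, -1/2) this is 3.0000.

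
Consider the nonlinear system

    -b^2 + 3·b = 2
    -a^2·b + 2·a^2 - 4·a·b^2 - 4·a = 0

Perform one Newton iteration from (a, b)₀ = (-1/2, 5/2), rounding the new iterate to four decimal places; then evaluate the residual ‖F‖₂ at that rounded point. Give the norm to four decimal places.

At (-1/2, 5/2): F = (-0.7500, 14.3750).
Jacobian J = [[0, -2·b + 3], [-2·a·b + 4·a - 4·b^2 - 4, -a^2 - 8·a·b]].
At the point, J = [[0.0000, -2.0000], [-28.5000, 9.7500]] (det J = -57.0000).
Solving J·Δ = −F gives Δ = (0.3761, -0.3750).
Then the next iterate is (a, b)₁ = (-0.1239, 2.1250).
Re-evaluating at (-0.1239, 2.1250): F = (-0.140625, 2.731625), so ‖F‖₂ = 2.7352.

2.7352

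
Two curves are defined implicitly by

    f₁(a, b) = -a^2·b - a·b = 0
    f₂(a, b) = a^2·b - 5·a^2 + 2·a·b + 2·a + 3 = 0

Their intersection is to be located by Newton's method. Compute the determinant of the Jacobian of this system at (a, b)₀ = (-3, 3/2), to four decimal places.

J = [[-2·a·b - b, -a^2 - a], [2·a·b - 10·a + 2·b + 2, a^2 + 2·a]].
At the point, J = [[7.5000, -6.0000], [26.0000, 3.0000]].
det J = 178.5000.

178.5000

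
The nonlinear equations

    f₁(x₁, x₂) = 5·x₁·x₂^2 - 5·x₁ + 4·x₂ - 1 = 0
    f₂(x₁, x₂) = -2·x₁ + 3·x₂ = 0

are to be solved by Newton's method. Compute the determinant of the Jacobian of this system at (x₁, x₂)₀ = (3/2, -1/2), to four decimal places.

-18.2500

J = [[5·x₂^2 - 5, 10·x₁·x₂ + 4], [-2, 3]].
At the point, J = [[-3.7500, -3.5000], [-2.0000, 3.0000]].
det J = -18.2500.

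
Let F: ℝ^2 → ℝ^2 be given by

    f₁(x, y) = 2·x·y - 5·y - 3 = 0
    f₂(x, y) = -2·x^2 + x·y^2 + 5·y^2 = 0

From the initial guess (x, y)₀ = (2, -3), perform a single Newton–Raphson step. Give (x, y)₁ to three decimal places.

At (2, -3): F = (0.000, 55.000).
Jacobian J = [[2·y, 2·x - 5], [-4·x + y^2, 2·x·y + 10·y]].
At the point, J = [[-6.000, -1.000], [1.000, -42.000]] (det J = 253.000).
Solving J·Δ = −F gives Δ = (-0.217, 1.304).
Then the next iterate is (x, y)₁ = (1.783, -1.696).

(1.783, -1.696)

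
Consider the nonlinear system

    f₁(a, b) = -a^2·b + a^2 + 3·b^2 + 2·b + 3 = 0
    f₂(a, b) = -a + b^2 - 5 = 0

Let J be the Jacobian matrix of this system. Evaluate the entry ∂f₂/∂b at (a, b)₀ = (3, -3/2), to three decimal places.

∂f₂/∂b = 2·b.
At (3, -3/2) this is -3.000.

-3.000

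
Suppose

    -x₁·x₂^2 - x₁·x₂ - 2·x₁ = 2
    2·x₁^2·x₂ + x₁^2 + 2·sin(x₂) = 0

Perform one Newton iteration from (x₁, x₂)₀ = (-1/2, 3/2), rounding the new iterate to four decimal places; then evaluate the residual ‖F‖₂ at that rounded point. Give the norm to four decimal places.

At (-1/2, 3/2): F = (0.8750, 2.994990).
Jacobian J = [[-x₂^2 - x₂ - 2, -2·x₁·x₂ - x₁], [4·x₁·x₂ + 2·x₁, 2·x₁^2 + 2·cos(x₂)]].
At the point, J = [[-5.7500, 2.0000], [-4.0000, 0.641474]] (det J = 4.311522).
Solving J·Δ = −F gives Δ = (1.2591, 3.1824).
Then the next iterate is (x₁, x₂)₁ = (0.7591, 4.6824).
Re-evaluating at (0.7591, 4.6824): F = (-23.715778, 3.973437), so ‖F‖₂ = 24.0463.

24.0463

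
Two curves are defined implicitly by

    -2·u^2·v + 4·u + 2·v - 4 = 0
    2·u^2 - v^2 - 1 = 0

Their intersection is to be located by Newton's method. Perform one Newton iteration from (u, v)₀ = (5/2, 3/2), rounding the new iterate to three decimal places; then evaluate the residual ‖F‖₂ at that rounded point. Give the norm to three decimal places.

2.832

At (5/2, 3/2): F = (-9.750, 9.250).
Jacobian J = [[-4·u·v + 4, -2·u^2 + 2], [4·u, -2·v]].
At the point, J = [[-11.000, -10.500], [10.000, -3.000]] (det J = 138.000).
Solving J·Δ = −F gives Δ = (-0.916, 0.031).
Then the next iterate is (u, v)₁ = (1.584, 1.531).
Re-evaluating at (1.584, 1.531): F = (-2.28473, 1.67415), so ‖F‖₂ = 2.832.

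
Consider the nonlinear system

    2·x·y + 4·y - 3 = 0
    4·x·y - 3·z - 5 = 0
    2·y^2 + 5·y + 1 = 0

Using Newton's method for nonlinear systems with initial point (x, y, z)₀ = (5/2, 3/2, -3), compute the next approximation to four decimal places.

At (5/2, 3/2, -3): F = (10.5000, 19.0000, 13.0000).
Jacobian J = [[2·y, 2·x + 4, 0], [4·y, 4·x, -3], [0, 4·y + 5, 0]].
At the point, J = [[3.0000, 9.0000, 0.0000], [6.0000, 10.0000, -3.0000], [0.0000, 11.0000, 0.0000]] (det J = 99.0000).
Solving J·Δ = −F gives Δ = (0.0455, -1.1818, 2.4848).
Then the next iterate is (x, y, z)₁ = (2.5455, 0.3182, -0.5152).

(2.5455, 0.3182, -0.5152)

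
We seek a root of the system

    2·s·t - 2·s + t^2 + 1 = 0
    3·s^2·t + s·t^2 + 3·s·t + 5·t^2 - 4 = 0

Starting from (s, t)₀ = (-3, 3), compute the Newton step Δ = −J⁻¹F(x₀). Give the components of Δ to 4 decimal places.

At (-3, 3): F = (-2.0000, 68.0000).
Jacobian J = [[2·t - 2, 2·s + 2·t], [6·s·t + t^2 + 3·t, 3·s^2 + 2·s·t + 3·s + 10·t]].
At the point, J = [[4.0000, 0.0000], [-36.0000, 30.0000]] (det J = 120.0000).
Solving J·Δ = −F gives Δ = (0.5000, -1.6667).

(0.5000, -1.6667)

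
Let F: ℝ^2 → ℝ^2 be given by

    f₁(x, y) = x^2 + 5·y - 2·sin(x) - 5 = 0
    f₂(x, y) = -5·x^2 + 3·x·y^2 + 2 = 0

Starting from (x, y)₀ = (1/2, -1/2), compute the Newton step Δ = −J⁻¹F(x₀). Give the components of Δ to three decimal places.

At (1/2, -1/2): F = (-8.20885, 1.125).
Jacobian J = [[2·x - 2·cos(x), 5], [-10·x + 3·y^2, 6·x·y]].
At the point, J = [[-0.75517, 5.000], [-4.250, -1.500]] (det J = 22.38275).
Solving J·Δ = −F gives Δ = (-0.299, 1.597).

(-0.299, 1.597)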